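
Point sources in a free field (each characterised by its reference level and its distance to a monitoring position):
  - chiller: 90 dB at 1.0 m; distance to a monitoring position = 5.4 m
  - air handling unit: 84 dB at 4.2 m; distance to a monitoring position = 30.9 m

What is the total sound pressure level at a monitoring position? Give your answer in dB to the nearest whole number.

Apply inverse-square spreading to bring every level to the receiver, then sum 10^(L/10).
chiller: 90 − 20·log₁₀(5.4/1.0) = 90 − 14.65 = 75.35 dB.
air handling unit: 84 − 20·log₁₀(30.9/4.2) = 84 − 17.33 = 66.67 dB.
Σ 10^(L/10) = 3.893e+07 → L_total = 10·log₁₀(3.893e+07) = 75.90 dB.

76 dB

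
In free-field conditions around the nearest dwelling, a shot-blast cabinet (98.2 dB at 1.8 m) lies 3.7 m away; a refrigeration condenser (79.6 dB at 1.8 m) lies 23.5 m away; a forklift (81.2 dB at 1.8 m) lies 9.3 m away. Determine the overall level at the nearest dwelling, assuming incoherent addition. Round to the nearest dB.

92 dB

First find each source's level at the receiver (point-source: −20·log₁₀(r/r_ref)), then combine on an intensity basis.
shot-blast cabinet: 98.2 − 20·log₁₀(3.7/1.8) = 98.2 − 6.26 = 91.94 dB.
refrigeration condenser: 79.6 − 20·log₁₀(23.5/1.8) = 79.6 − 22.32 = 57.28 dB.
forklift: 81.2 − 20·log₁₀(9.3/1.8) = 81.2 − 14.26 = 66.94 dB.
Σ 10^(L/10) = 1.569e+09 → L_total = 10·log₁₀(1.569e+09) = 91.96 dB.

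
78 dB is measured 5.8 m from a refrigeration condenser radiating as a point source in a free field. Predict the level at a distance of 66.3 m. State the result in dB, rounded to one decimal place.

For a point source, L₂ = L₁ − 20·log₁₀(r₂/r₁).
L₂ = 78 − 20·log₁₀(66.3/5.8) = 78 − 21.162 = 56.84 dB.

56.8 dB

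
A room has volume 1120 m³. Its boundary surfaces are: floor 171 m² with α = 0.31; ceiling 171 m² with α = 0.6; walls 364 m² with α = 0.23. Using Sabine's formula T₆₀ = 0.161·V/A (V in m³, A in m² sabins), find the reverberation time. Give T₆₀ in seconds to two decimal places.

0.75 s

A = Σ Sᵢαᵢ = 171·0.31 + 171·0.6 + 364·0.23 = 239.33 m².
T₆₀ = 0.161 × 1120 / 239.33 = 0.753 s.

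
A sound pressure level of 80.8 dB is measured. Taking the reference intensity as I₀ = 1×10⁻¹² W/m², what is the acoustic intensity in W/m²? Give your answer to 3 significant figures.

0.000120 W/m²

L = 10·log₁₀(I/I₀) ⇒ I = I₀·10^(L/10) = 10⁻¹² × 10^8.08.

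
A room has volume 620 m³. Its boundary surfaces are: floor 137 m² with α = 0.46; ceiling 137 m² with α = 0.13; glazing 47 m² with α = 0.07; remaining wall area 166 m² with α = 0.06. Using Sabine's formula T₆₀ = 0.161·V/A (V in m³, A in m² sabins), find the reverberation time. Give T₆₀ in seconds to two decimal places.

Summing Sᵢαᵢ: 137·0.46 + 137·0.13 + 47·0.07 + 166·0.06 = 94.08 m².
T₆₀ = 0.161 × 620 / 94.08 = 1.061 s.

1.06 s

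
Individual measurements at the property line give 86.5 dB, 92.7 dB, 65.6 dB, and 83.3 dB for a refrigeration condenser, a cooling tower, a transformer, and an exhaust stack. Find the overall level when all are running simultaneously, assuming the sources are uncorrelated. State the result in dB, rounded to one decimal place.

Incoherent sources combine by intensity addition: L_total = 10·log₁₀(Σ 10^(L_i/10)).
Σ 10^(L/10) = 10^(86.5/10) + 10^(92.7/10) + 10^(65.6/10) + 10^(83.3/10) = 2.526e+09.
L_total = 10·log₁₀(2.526e+09) = 94.02 dB.

94.0 dB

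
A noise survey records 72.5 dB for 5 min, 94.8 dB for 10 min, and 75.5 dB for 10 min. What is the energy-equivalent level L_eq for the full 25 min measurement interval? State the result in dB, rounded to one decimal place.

L_eq = 10·log₁₀[(1/T)·Σ tᵢ·10^(Lᵢ/10)] with T = 25 min.
Σ tᵢ·10^(Lᵢ/10) = 5·10^(72.5/10) + 10·10^(94.8/10) + 10·10^(75.5/10) = 3.064e+10.
L_eq = 10·log₁₀(3.064e+10/25) = 90.88 dB.

90.9 dB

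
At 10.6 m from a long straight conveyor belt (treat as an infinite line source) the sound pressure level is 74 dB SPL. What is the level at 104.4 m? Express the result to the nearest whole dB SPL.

Cylindrical spreading from a line source gives a 10·log₁₀(r₂/r₁) drop.
L₂ = 74 − 10·log₁₀(104.4/10.6) = 74 − 9.934 = 64.07 dB SPL.

64 dB SPL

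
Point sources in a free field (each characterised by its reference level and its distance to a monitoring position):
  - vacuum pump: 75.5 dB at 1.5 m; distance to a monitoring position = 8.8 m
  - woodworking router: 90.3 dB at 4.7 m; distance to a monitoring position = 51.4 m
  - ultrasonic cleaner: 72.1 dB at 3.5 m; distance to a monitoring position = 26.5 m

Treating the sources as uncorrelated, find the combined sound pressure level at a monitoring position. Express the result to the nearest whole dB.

Apply inverse-square spreading to bring every level to the receiver, then sum 10^(L/10).
vacuum pump: 75.5 − 20·log₁₀(8.8/1.5) = 75.5 − 15.37 = 60.13 dB.
woodworking router: 90.3 − 20·log₁₀(51.4/4.7) = 90.3 − 20.78 = 69.52 dB.
ultrasonic cleaner: 72.1 − 20·log₁₀(26.5/3.5) = 72.1 − 17.58 = 54.52 dB.
Σ 10^(L/10) = 1.027e+07 → L_total = 10·log₁₀(1.027e+07) = 70.12 dB.

70 dB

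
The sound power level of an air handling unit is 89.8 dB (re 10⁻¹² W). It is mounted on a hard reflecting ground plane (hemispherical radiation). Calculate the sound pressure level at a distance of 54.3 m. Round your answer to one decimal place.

The power spreads over a hemisphere of area 2π·r², so L_p = L_w − 10·log₁₀(2π·r²).
2π·r² = 1.853e+04 m², 10·log₁₀ of that is 42.678 dB.
L_p = 89.8 − 42.678 = 47.12 dB.

47.1 dB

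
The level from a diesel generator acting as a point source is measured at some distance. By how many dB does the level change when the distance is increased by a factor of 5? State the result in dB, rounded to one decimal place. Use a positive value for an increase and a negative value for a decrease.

With spherical spreading the level changes by −20·log₁₀(r₂/r₁).
ΔL = −20·log₁₀(5) = -13.98 dB.

-14.0 dB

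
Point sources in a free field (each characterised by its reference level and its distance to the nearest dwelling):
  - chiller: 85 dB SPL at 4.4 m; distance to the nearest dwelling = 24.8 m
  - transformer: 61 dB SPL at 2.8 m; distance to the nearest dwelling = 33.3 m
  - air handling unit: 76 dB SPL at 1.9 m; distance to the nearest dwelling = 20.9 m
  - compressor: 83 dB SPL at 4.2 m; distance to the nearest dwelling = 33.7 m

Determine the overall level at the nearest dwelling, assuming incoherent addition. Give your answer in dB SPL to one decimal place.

71.3 dB SPL

Propagate each source to the receiver with L = L_ref − 20·log₁₀(r/r_ref), then add intensities.
chiller: 85 − 20·log₁₀(24.8/4.4) = 85 − 15.02 = 69.98 dB SPL.
transformer: 61 − 20·log₁₀(33.3/2.8) = 61 − 21.51 = 39.49 dB SPL.
air handling unit: 76 − 20·log₁₀(20.9/1.9) = 76 − 20.83 = 55.17 dB SPL.
compressor: 83 − 20·log₁₀(33.7/4.2) = 83 − 18.09 = 64.91 dB SPL.
Σ 10^(L/10) = 1.339e+07 → L_total = 10·log₁₀(1.339e+07) = 71.27 dB SPL.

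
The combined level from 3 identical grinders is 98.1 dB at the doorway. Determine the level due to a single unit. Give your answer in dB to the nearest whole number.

93 dB

Dividing the total intensity by 3 lowers the level by 10·log₁₀ 3 = 4.771 dB: L₁ = 98.1 − 4.771.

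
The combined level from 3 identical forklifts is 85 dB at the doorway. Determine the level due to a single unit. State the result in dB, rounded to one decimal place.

Dividing the total intensity by 3 lowers the level by 10·log₁₀ 3 = 4.771 dB: L₁ = 85 − 4.771.

80.2 dB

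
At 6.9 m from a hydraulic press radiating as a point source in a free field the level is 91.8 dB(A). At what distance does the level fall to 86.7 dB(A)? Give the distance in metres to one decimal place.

12.4 m

The 5.1 dB drop corresponds to a distance ratio of 10^(5.1/20) for a point source.
r₂ = 6.9·10^((91.8−86.7)/20) = 6.9·10^(5.1/20) = 12.41 m.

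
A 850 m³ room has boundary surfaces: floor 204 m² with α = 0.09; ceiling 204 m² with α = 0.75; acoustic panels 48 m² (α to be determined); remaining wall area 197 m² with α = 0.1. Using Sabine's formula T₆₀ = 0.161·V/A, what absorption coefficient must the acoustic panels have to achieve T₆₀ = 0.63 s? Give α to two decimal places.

0.55

A = 0.161·V/T₆₀ = 0.161·850/0.63 = 217.22 m² sabins.
Absorption from the other surfaces = 204·0.09 + 204·0.75 + 197·0.1 = 191.06 m², so the acoustic panels must supply 26.16 m² over 48 m².
α = 26.16/48 = 0.545.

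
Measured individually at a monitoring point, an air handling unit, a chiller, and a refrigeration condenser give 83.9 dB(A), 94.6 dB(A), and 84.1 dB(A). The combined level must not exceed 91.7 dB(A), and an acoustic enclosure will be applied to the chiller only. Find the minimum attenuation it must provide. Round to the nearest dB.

5 dB

Fixed contribution from the other sources: Σ 10^(L/10) = 10^(83.9/10) + 10^(84.1/10) = 5.025e+08 (87.01 dB(A)).
To meet 91.7 dB(A) overall, the treated chiller may contribute at most 10^(91.7/10) − 5.025e+08 = 9.766e+08, i.e. 89.90 dB(A).
So the chiller must be reduced from 94.6 to 89.90 dB(A): IL = 4.70 dB.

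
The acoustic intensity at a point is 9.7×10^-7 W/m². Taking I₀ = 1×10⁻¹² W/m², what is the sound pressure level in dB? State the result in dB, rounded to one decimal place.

59.9 dB

I/I₀ = 9.7×10^-7/10⁻¹² = 9.7×10^5, and L = 10·log₁₀(I/I₀).
L = 10·(0.9868 + 5) = 59.87 dB.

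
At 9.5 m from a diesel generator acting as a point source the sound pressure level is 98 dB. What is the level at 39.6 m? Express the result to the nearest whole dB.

Spherical spreading from a point source gives a 20·log₁₀(r₂/r₁) drop.
L₂ = 98 − 20·log₁₀(39.6/9.5) = 98 − 12.399 = 85.60 dB.

86 dB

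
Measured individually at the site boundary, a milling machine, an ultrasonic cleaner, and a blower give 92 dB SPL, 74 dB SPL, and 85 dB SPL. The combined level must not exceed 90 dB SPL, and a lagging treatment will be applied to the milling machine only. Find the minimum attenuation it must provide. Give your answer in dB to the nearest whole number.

Everything except the milling machine sums to 10^(74/10) + 10^(85/10) = 3.413e+08 in linear terms, 85.33 dB SPL.
To meet 90 dB SPL overall, the treated milling machine may contribute at most 10^(90/10) − 3.413e+08 = 6.587e+08, i.e. 88.19 dB SPL.
So the milling machine must be reduced from 92 to 88.19 dB SPL: IL = 3.81 dB.

4 dB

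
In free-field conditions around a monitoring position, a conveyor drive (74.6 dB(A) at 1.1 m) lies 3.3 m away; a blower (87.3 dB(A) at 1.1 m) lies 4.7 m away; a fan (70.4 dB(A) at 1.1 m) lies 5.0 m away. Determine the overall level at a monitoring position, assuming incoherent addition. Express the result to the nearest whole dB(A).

First find each source's level at the receiver (point-source: −20·log₁₀(r/r_ref)), then combine on an intensity basis.
conveyor drive: 74.6 − 20·log₁₀(3.3/1.1) = 74.6 − 9.54 = 65.06 dB(A).
blower: 87.3 − 20·log₁₀(4.7/1.1) = 87.3 − 12.61 = 74.69 dB(A).
fan: 70.4 − 20·log₁₀(5.0/1.1) = 70.4 − 13.15 = 57.25 dB(A).
Σ 10^(L/10) = 3.315e+07 → L_total = 10·log₁₀(3.315e+07) = 75.21 dB(A).

75 dB(A)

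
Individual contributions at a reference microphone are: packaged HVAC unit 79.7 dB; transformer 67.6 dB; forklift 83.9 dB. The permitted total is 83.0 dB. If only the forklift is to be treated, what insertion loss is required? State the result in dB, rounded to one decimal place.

Everything except the forklift sums to 10^(79.7/10) + 10^(67.6/10) = 9.908e+07 in linear terms, 79.96 dB.
The limit corresponds to 10^(83.0/10) = 1.995e+08; subtracting the fixed part leaves 1.004e+08 for the forklift, i.e. 80.02 dB.
Required insertion loss = 83.9 − 80.02 = 3.88 dB.

3.9 dB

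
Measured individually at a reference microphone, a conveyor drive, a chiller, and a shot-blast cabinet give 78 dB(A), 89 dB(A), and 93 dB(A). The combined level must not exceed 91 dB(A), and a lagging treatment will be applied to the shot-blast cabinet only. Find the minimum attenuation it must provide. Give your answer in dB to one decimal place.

Everything except the shot-blast cabinet sums to 10^(78/10) + 10^(89/10) = 8.574e+08 in linear terms, 89.33 dB(A).
The limit corresponds to 10^(91/10) = 1.259e+09; subtracting the fixed part leaves 4.015e+08 for the shot-blast cabinet, i.e. 86.04 dB(A).
So the shot-blast cabinet must be reduced from 93 to 86.04 dB(A): IL = 6.96 dB.

7.0 dB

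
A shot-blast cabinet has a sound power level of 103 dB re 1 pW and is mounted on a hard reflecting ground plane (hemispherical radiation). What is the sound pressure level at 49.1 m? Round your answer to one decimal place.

Free-field hemispherical radiation: L_p = L_w − 10·log₁₀(2π·r²), r = 49.1 m.
2π·r² = 1.515e+04 m², 10·log₁₀ of that is 41.803 dB.
L_p = 103 − 41.803 = 61.20 dB.

61.2 dB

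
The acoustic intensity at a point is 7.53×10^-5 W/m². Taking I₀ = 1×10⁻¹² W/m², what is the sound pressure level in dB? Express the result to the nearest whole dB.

L = 10·log₁₀(I/I₀) = 10·log₁₀(7.53×10^-5/10⁻¹²) = 10·log₁₀(7.53×10^7).
L = 10·(0.8768 + 7) = 78.77 dB.

79 dB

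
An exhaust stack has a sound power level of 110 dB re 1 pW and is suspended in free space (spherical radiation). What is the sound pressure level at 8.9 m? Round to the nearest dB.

80 dB

The power spreads over a sphere of area 4π·r², so L_p = L_w − 10·log₁₀(4π·r²).
4π·r² = 995.4 m², 10·log₁₀ of that is 29.980 dB.
L_p = 110 − 29.980 = 80.02 dB.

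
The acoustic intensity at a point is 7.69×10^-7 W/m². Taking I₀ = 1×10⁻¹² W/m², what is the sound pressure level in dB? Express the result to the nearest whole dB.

59 dB

I/I₀ = 7.69×10^-7/10⁻¹² = 7.69×10^5, and L = 10·log₁₀(I/I₀).
L = 10·(0.8859 + 5) = 58.86 dB.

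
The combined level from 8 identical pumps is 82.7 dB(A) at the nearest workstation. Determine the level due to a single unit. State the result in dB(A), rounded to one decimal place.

73.7 dB(A)

8 equal contributions raise the level by 10·log₁₀ 8 = 9.031 dB, so each unit alone gives 82.7 − 9.031.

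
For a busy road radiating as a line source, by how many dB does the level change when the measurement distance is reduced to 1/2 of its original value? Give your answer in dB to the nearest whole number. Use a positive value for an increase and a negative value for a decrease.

Line-source spreading: ΔL = −10·log₁₀(r₂/r₁).
ΔL = −10·log₁₀(0.5) = +3.01 dB.

+3 dB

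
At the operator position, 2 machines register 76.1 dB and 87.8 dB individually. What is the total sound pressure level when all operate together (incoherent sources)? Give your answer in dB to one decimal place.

Incoherent sources combine by intensity addition: L_total = 10·log₁₀(Σ 10^(L_i/10)).
Σ 10^(L/10) = 10^(76.1/10) + 10^(87.8/10) = 6.433e+08.
L_total = 10·log₁₀(6.433e+08) = 88.08 dB.

88.1 dB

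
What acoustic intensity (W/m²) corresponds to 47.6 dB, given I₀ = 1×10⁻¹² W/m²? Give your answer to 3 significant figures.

5.75e-08 W/m²

I/I₀ = 10^(47.6/10) = 5.754e+04, so I = 5.754e+04 × 10⁻¹² W/m².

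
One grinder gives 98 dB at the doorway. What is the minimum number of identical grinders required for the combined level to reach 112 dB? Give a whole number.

26

N identical sources give L₁ + 10·log₁₀ N, so require 10·log₁₀ N ≥ 112 − 98 = 14.0 dB.
N ≥ 10^(14.0/10) = 25.119, so N = 26.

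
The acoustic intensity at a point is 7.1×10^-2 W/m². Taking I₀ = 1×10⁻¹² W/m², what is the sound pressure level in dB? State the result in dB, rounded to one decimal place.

Dividing by I₀ shifts the exponent by 12: I/I₀ = 7.1×10^10.
L = 10·(0.8513 + 10) = 108.51 dB.

108.5 dB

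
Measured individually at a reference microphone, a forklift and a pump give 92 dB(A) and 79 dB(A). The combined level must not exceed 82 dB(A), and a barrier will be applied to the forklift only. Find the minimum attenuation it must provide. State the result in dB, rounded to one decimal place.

The untreated sources together contribute 10^(79/10) = 7.943e+07, i.e. 79.00 dB(A).
The limit corresponds to 10^(82/10) = 1.585e+08; subtracting the fixed part leaves 7.906e+07 for the forklift, i.e. 78.98 dB(A).
So the forklift must be reduced from 92 to 78.98 dB(A): IL = 13.02 dB.

13.0 dB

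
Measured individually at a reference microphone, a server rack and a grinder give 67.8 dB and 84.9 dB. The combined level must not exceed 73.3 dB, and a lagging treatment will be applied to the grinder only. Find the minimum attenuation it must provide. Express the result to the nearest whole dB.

13 dB

Fixed contribution from the other source: Σ 10^(L/10) = 10^(67.8/10) = 6.026e+06 (67.80 dB).
The limit corresponds to 10^(73.3/10) = 2.138e+07; subtracting the fixed part leaves 1.535e+07 for the grinder, i.e. 71.86 dB.
Required insertion loss = 84.9 − 71.86 = 13.04 dB.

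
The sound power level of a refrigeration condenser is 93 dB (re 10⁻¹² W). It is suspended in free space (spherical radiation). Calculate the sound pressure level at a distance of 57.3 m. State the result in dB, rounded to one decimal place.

46.8 dB

Free-field spherical radiation: L_p = L_w − 10·log₁₀(4π·r²), r = 57.3 m.
4π·r² = 4.126e+04 m², 10·log₁₀ of that is 46.155 dB.
L_p = 93 − 46.155 = 46.84 dB.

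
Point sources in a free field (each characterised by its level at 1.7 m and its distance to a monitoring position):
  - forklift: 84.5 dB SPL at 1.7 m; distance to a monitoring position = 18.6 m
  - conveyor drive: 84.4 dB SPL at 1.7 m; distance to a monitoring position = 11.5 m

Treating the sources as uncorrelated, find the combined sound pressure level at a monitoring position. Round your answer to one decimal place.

Propagate each source to the receiver with L = L_ref − 20·log₁₀(r/r_ref), then add intensities.
forklift: 84.5 − 20·log₁₀(18.6/1.7) = 84.5 − 20.78 = 63.72 dB SPL.
conveyor drive: 84.4 − 20·log₁₀(11.5/1.7) = 84.4 − 16.60 = 67.80 dB SPL.
Σ 10^(L/10) = 8.373e+06 → L_total = 10·log₁₀(8.373e+06) = 69.23 dB SPL.

69.2 dB SPL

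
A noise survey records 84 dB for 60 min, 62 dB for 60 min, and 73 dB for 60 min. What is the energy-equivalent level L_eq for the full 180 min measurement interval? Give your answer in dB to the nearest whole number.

Weight each interval's intensity by its duration and average over T = 180 min:
Σ tᵢ·10^(Lᵢ/10) = 60·10^(84/10) + 60·10^(62/10) + 60·10^(73/10) = 1.636e+10.
L_eq = 10·log₁₀(1.636e+10/180) = 79.59 dB.

80 dB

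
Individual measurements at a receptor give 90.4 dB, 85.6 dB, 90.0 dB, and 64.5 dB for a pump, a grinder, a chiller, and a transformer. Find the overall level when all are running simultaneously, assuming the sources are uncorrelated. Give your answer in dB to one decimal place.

93.9 dB

Incoherent sources combine by intensity addition: L_total = 10·log₁₀(Σ 10^(L_i/10)).
Σ 10^(L/10) = 10^(90.4/10) + 10^(85.6/10) + 10^(90.0/10) + 10^(64.5/10) = 2.462e+09.
L_total = 10·log₁₀(2.462e+09) = 93.91 dB.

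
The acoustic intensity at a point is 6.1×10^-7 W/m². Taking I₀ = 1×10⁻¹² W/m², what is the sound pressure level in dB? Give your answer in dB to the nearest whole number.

Dividing by I₀ shifts the exponent by 12: I/I₀ = 6.1×10^5.
L = 10·(0.7853 + 5) = 57.85 dB.

58 dB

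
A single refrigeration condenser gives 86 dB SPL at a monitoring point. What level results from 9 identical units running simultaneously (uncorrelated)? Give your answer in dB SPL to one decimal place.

N identical incoherent sources raise the level by 10·log₁₀ N.
L_total = 86 + 10·log₁₀(9) = 86 + 9.542 = 95.54 dB SPL.

95.5 dB SPL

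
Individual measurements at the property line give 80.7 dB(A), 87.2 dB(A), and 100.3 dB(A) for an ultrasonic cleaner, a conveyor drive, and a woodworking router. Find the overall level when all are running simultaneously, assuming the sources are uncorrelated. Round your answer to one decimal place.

For uncorrelated sources the intensities add, so convert each level to linear form, sum, and take 10·log₁₀ of the total.
Σ 10^(L/10) = 10^(80.7/10) + 10^(87.2/10) + 10^(100.3/10) = 1.136e+10.
L_total = 10·log₁₀(1.136e+10) = 100.55 dB(A).

100.6 dB(A)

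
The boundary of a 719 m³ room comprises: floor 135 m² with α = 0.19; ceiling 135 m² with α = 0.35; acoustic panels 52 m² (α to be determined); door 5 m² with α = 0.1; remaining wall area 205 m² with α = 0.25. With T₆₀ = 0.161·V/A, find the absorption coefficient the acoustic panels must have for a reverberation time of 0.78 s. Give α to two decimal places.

Required total absorption A = 0.161·719/0.78 = 148.41 m².
Absorption from the other surfaces = 135·0.19 + 135·0.35 + 5·0.1 + 205·0.25 = 124.65 m², so the acoustic panels must supply 23.76 m² over 52 m².
α = 23.76/52 = 0.457.

0.46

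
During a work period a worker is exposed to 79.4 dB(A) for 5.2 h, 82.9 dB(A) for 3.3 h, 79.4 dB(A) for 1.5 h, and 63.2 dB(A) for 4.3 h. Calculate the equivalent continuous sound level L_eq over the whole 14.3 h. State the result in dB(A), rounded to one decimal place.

L_eq = 10·log₁₀[(1/T)·Σ tᵢ·10^(Lᵢ/10)] with T = 14.3 h.
Σ tᵢ·10^(Lᵢ/10) = 5.2·10^(79.4/10) + 3.3·10^(82.9/10) + 1.5·10^(79.4/10) + 4.3·10^(63.2/10) = 1.236e+09.
L_eq = 10·log₁₀(1.236e+09/14.3) = 79.37 dB(A).

79.4 dB(A)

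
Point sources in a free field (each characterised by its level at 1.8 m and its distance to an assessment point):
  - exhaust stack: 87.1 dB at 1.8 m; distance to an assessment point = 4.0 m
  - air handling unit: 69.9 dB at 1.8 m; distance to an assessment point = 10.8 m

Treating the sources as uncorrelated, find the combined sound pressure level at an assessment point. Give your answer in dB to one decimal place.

Apply inverse-square spreading to bring every level to the receiver, then sum 10^(L/10).
exhaust stack: 87.1 − 20·log₁₀(4.0/1.8) = 87.1 − 6.94 = 80.16 dB.
air handling unit: 69.9 − 20·log₁₀(10.8/1.8) = 69.9 − 15.56 = 54.34 dB.
Σ 10^(L/10) = 1.041e+08 → L_total = 10·log₁₀(1.041e+08) = 80.18 dB.

80.2 dB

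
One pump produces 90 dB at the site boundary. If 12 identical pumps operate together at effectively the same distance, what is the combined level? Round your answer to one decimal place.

100.8 dB

With 12 equal, uncorrelated contributions the intensity is 12× that of one unit, giving a rise of 10·log₁₀ 12.
L_total = 90 + 10·log₁₀(12) = 90 + 10.792 = 100.79 dB.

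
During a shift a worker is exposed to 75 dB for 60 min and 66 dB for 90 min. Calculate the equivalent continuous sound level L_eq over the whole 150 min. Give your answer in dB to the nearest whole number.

72 dB

The energy average is taken in the linear domain: L_eq = 10·log₁₀[(Σ tᵢ·10^(Lᵢ/10))/T], T = 150 min.
Σ tᵢ·10^(Lᵢ/10) = 60·10^(75/10) + 90·10^(66/10) = 2.256e+09.
L_eq = 10·log₁₀(2.256e+09/150) = 71.77 dB.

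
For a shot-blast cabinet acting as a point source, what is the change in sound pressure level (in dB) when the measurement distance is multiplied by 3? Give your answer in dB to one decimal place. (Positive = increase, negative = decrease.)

-9.5 dB

With spherical spreading the level changes by −20·log₁₀(r₂/r₁).
ΔL = −20·log₁₀(3) = -9.54 dB.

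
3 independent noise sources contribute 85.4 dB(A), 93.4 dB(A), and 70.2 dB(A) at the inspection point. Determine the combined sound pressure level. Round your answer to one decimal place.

94.1 dB(A)

Incoherent sources combine by intensity addition: L_total = 10·log₁₀(Σ 10^(L_i/10)).
Σ 10^(L/10) = 10^(85.4/10) + 10^(93.4/10) + 10^(70.2/10) = 2.545e+09.
L_total = 10·log₁₀(2.545e+09) = 94.06 dB(A).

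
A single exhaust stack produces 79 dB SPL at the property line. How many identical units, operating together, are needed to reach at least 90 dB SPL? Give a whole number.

N identical sources give L₁ + 10·log₁₀ N, so require 10·log₁₀ N ≥ 90 − 79 = 11.0 dB.
N ≥ 10^(11.0/10) = 12.589, so N = 13.

13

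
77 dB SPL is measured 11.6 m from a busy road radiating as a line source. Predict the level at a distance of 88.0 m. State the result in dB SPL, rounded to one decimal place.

Cylindrical spreading from a line source gives a 10·log₁₀(r₂/r₁) drop.
L₂ = 77 − 10·log₁₀(88.0/11.6) = 77 − 8.800 = 68.20 dB SPL.

68.2 dB SPL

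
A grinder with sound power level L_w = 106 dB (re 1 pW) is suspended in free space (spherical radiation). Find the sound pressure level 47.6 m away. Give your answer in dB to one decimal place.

L_p = L_w − 10·log₁₀(4π·r²) with r = 47.6 m.
4π·r² = 2.847e+04 m², 10·log₁₀ of that is 44.544 dB.
L_p = 106 − 44.544 = 61.46 dB.

61.5 dB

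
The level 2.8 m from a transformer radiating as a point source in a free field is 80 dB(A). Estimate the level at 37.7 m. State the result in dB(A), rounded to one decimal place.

57.4 dB(A)

Spherical spreading from a point source gives a 20·log₁₀(r₂/r₁) drop.
L₂ = 80 − 20·log₁₀(37.7/2.8) = 80 − 22.584 = 57.42 dB(A).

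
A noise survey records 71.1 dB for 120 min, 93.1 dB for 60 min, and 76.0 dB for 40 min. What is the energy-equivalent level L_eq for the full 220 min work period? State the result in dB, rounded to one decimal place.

87.6 dB

Weight each interval's intensity by its duration and average over T = 220 min:
Σ tᵢ·10^(Lᵢ/10) = 120·10^(71.1/10) + 60·10^(93.1/10) + 40·10^(76.0/10) = 1.256e+11.
L_eq = 10·log₁₀(1.256e+11/220) = 87.57 dB.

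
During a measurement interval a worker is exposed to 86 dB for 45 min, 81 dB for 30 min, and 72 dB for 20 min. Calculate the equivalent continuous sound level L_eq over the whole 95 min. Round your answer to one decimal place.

Weight each interval's intensity by its duration and average over T = 95 min:
Σ tᵢ·10^(Lᵢ/10) = 45·10^(86/10) + 30·10^(81/10) + 20·10^(72/10) = 2.201e+10.
L_eq = 10·log₁₀(2.201e+10/95) = 83.65 dB.

83.6 dB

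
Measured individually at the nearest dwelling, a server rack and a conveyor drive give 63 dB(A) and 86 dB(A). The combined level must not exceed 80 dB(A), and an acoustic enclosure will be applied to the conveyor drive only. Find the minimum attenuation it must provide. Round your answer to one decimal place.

6.1 dB

The untreated sources together contribute 10^(63/10) = 1.995e+06, i.e. 63.00 dB(A).
To meet 80 dB(A) overall, the treated conveyor drive may contribute at most 10^(80/10) − 1.995e+06 = 9.800e+07, i.e. 79.91 dB(A).
Required insertion loss = 86 − 79.91 = 6.09 dB.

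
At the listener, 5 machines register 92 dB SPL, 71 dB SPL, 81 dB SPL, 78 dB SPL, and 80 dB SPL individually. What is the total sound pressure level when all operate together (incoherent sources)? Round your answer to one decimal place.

92.8 dB SPL

For uncorrelated sources the intensities add, so convert each level to linear form, sum, and take 10·log₁₀ of the total.
Σ 10^(L/10) = 10^(92/10) + 10^(71/10) + 10^(81/10) + 10^(78/10) + 10^(80/10) = 1.886e+09.
L_total = 10·log₁₀(1.886e+09) = 92.76 dB SPL.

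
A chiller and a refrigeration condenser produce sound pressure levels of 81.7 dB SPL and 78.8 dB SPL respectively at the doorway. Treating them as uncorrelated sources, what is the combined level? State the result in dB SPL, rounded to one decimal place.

83.5 dB SPL

Incoherent sources combine by intensity addition: L_total = 10·log₁₀(Σ 10^(L_i/10)).
Σ 10^(L/10) = 10^(81.7/10) + 10^(78.8/10) = 2.238e+08.
L_total = 10·log₁₀(2.238e+08) = 83.50 dB SPL.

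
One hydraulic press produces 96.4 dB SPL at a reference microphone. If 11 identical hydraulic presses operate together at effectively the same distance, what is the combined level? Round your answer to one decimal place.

106.8 dB SPL

L_total = L₁ + 10·log₁₀ N for N identical incoherent sources.
L_total = 96.4 + 10·log₁₀(11) = 96.4 + 10.414 = 106.81 dB SPL.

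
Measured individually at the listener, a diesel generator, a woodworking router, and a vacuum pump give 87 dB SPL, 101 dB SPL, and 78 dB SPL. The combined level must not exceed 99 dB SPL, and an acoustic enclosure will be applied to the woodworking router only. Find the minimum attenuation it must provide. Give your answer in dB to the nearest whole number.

Everything except the woodworking router sums to 10^(87/10) + 10^(78/10) = 5.643e+08 in linear terms, 87.51 dB SPL.
The limit corresponds to 10^(99/10) = 7.943e+09; subtracting the fixed part leaves 7.379e+09 for the woodworking router, i.e. 98.68 dB SPL.
So the woodworking router must be reduced from 101 to 98.68 dB SPL: IL = 2.32 dB.

2 dB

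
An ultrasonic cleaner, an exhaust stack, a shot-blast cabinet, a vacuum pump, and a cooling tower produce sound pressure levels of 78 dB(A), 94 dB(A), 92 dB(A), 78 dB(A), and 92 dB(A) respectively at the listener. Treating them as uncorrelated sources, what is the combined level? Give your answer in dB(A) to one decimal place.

97.6 dB(A)

For uncorrelated sources the intensities add, so convert each level to linear form, sum, and take 10·log₁₀ of the total.
Σ 10^(L/10) = 10^(78/10) + 10^(94/10) + 10^(92/10) + 10^(78/10) + 10^(92/10) = 5.808e+09.
L_total = 10·log₁₀(5.808e+09) = 97.64 dB(A).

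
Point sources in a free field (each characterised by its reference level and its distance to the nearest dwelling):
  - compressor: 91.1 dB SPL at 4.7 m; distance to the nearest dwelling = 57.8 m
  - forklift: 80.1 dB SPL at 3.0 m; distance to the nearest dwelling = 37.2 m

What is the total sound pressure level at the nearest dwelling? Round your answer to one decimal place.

69.6 dB SPL

First find each source's level at the receiver (point-source: −20·log₁₀(r/r_ref)), then combine on an intensity basis.
compressor: 91.1 − 20·log₁₀(57.8/4.7) = 91.1 − 21.80 = 69.30 dB SPL.
forklift: 80.1 − 20·log₁₀(37.2/3.0) = 80.1 − 21.87 = 58.23 dB SPL.
Σ 10^(L/10) = 9.184e+06 → L_total = 10·log₁₀(9.184e+06) = 69.63 dB SPL.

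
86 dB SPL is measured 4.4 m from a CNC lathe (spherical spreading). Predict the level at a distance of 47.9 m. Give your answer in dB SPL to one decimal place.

65.3 dB SPL

Point-source attenuation: ΔL = 20·log₁₀(r₂/r₁) = 20·log₁₀(47.9/4.4) = 20.738 dB.
L₂ = 86 − 20·log₁₀(47.9/4.4) = 86 − 20.738 = 65.26 dB SPL.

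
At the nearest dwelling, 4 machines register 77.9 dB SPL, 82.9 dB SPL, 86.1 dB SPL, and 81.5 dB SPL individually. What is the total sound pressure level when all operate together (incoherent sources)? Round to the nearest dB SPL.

Incoherent sources combine by intensity addition: L_total = 10·log₁₀(Σ 10^(L_i/10)).
Σ 10^(L/10) = 10^(77.9/10) + 10^(82.9/10) + 10^(86.1/10) + 10^(81.5/10) = 8.053e+08.
L_total = 10·log₁₀(8.053e+08) = 89.06 dB SPL.

89 dB SPL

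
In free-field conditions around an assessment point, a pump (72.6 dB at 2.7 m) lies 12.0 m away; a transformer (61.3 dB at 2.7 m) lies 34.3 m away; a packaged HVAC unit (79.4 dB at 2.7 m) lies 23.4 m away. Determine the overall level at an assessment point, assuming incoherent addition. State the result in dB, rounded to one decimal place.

63.2 dB

Apply inverse-square spreading to bring every level to the receiver, then sum 10^(L/10).
pump: 72.6 − 20·log₁₀(12.0/2.7) = 72.6 − 12.96 = 59.64 dB.
transformer: 61.3 − 20·log₁₀(34.3/2.7) = 61.3 − 22.08 = 39.22 dB.
packaged HVAC unit: 79.4 − 20·log₁₀(23.4/2.7) = 79.4 − 18.76 = 60.64 dB.
Σ 10^(L/10) = 2.089e+06 → L_total = 10·log₁₀(2.089e+06) = 63.20 dB.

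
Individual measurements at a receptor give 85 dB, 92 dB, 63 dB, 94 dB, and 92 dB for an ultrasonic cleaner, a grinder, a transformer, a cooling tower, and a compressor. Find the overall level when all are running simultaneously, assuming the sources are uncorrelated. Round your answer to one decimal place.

For uncorrelated sources the intensities add, so convert each level to linear form, sum, and take 10·log₁₀ of the total.
Σ 10^(L/10) = 10^(85/10) + 10^(92/10) + 10^(63/10) + 10^(94/10) + 10^(92/10) = 6.000e+09.
L_total = 10·log₁₀(6.000e+09) = 97.78 dB.

97.8 dB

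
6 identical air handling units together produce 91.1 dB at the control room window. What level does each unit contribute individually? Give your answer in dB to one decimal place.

Dividing the total intensity by 6 lowers the level by 10·log₁₀ 6 = 7.782 dB: L₁ = 91.1 − 7.782.

83.3 dB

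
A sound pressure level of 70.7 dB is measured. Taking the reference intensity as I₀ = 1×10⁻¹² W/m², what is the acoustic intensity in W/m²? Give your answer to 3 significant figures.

1.17e-05 W/m²

L = 10·log₁₀(I/I₀) ⇒ I = I₀·10^(L/10) = 10⁻¹² × 10^7.07.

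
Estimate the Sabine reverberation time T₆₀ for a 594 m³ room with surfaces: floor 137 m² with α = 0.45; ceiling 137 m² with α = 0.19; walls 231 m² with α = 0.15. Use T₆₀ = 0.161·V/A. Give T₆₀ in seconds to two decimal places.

Total absorption A = 137·0.45 + 137·0.19 + 231·0.15 = 122.33 m² sabins.
T₆₀ = 0.161·V/A = 0.161·594/122.33 = 0.782 s.

0.78 s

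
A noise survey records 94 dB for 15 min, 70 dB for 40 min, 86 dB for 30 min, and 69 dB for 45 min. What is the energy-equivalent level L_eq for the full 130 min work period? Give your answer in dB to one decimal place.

L_eq = 10·log₁₀[(1/T)·Σ tᵢ·10^(Lᵢ/10)] with T = 130 min.
Σ tᵢ·10^(Lᵢ/10) = 15·10^(94/10) + 40·10^(70/10) + 30·10^(86/10) + 45·10^(69/10) = 5.038e+10.
L_eq = 10·log₁₀(5.038e+10/130) = 85.88 dB.

85.9 dB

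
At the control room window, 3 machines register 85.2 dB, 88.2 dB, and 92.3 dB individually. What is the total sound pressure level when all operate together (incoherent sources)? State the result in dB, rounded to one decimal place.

Incoherent sources combine by intensity addition: L_total = 10·log₁₀(Σ 10^(L_i/10)).
Σ 10^(L/10) = 10^(85.2/10) + 10^(88.2/10) + 10^(92.3/10) = 2.690e+09.
L_total = 10·log₁₀(2.690e+09) = 94.30 dB.

94.3 dB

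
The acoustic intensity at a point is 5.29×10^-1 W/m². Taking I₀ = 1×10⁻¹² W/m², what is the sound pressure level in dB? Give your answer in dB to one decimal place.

L = 10·log₁₀(I/I₀) = 10·log₁₀(5.29×10^-1/10⁻¹²) = 10·log₁₀(5.29×10^11).
L = 10·(0.7235 + 11) = 117.23 dB.

117.2 dB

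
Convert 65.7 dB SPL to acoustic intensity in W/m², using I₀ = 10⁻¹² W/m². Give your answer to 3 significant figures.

3.72e-06 W/m²

L = 10·log₁₀(I/I₀) ⇒ I = I₀·10^(L/10) = 10⁻¹² × 10^6.57.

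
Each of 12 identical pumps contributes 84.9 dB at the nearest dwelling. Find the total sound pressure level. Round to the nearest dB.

N identical incoherent sources raise the level by 10·log₁₀ N.
L_total = 84.9 + 10·log₁₀(12) = 84.9 + 10.792 = 95.69 dB.

96 dB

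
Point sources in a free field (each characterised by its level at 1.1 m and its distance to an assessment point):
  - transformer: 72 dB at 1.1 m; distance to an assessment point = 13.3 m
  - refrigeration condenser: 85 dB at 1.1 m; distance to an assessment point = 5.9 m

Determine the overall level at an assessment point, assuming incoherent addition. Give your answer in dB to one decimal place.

Apply inverse-square spreading to bring every level to the receiver, then sum 10^(L/10).
transformer: 72 − 20·log₁₀(13.3/1.1) = 72 − 21.65 = 50.35 dB.
refrigeration condenser: 85 − 20·log₁₀(5.9/1.1) = 85 − 14.59 = 70.41 dB.
Σ 10^(L/10) = 1.110e+07 → L_total = 10·log₁₀(1.110e+07) = 70.45 dB.

70.5 dB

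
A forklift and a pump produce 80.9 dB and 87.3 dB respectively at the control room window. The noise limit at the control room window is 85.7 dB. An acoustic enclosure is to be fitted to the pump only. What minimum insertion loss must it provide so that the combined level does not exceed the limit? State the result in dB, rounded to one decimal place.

Fixed contribution from the other source: Σ 10^(L/10) = 10^(80.9/10) = 1.230e+08 (80.90 dB).
To meet 85.7 dB overall, the treated pump may contribute at most 10^(85.7/10) − 1.230e+08 = 2.485e+08, i.e. 83.95 dB.
So the pump must be reduced from 87.3 to 83.95 dB: IL = 3.35 dB.

3.3 dB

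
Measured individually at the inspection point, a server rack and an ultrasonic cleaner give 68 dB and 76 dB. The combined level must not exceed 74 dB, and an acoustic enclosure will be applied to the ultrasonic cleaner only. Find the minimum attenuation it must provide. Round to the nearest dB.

The untreated sources together contribute 10^(68/10) = 6.310e+06, i.e. 68.00 dB.
To meet 74 dB overall, the treated ultrasonic cleaner may contribute at most 10^(74/10) − 6.310e+06 = 1.881e+07, i.e. 72.74 dB.
Required insertion loss = 76 − 72.74 = 3.26 dB.

3 dB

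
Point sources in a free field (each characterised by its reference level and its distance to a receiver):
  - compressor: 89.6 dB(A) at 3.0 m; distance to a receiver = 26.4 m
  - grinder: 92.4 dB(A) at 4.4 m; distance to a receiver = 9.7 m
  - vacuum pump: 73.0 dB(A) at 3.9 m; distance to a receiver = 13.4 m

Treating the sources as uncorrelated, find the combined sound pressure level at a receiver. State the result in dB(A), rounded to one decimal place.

Apply inverse-square spreading to bring every level to the receiver, then sum 10^(L/10).
compressor: 89.6 − 20·log₁₀(26.4/3.0) = 89.6 − 18.89 = 70.71 dB(A).
grinder: 92.4 − 20·log₁₀(9.7/4.4) = 92.4 − 6.87 = 85.53 dB(A).
vacuum pump: 73.0 − 20·log₁₀(13.4/3.9) = 73.0 − 10.72 = 62.28 dB(A).
Σ 10^(L/10) = 3.710e+08 → L_total = 10·log₁₀(3.710e+08) = 85.69 dB(A).

85.7 dB(A)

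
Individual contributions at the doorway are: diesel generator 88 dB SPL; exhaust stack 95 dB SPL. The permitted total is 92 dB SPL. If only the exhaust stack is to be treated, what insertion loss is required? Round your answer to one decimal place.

The untreated sources together contribute 10^(88/10) = 6.310e+08, i.e. 88.00 dB SPL.
To meet 92 dB SPL overall, the treated exhaust stack may contribute at most 10^(92/10) − 6.310e+08 = 9.539e+08, i.e. 89.80 dB SPL.
Required insertion loss = 95 − 89.80 = 5.20 dB.

5.2 dB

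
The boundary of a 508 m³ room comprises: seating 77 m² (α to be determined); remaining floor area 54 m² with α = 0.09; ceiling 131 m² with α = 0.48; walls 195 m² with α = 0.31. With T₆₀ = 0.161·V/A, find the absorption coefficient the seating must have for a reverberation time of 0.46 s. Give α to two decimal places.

From T₆₀ = 0.161·V/A, the target T₆₀ = 0.46 s needs A = 0.161·508/0.46 = 177.80 m².
Absorption from the other surfaces = 54·0.09 + 131·0.48 + 195·0.31 = 128.19 m², so the seating must supply 49.61 m² over 77 m².
α = 49.61/77 = 0.644.

0.64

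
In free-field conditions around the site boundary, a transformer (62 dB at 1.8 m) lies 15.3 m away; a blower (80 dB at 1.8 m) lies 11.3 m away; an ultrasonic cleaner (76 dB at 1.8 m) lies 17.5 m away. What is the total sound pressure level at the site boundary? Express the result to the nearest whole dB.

Propagate each source to the receiver with L = L_ref − 20·log₁₀(r/r_ref), then add intensities.
transformer: 62 − 20·log₁₀(15.3/1.8) = 62 − 18.59 = 43.41 dB.
blower: 80 − 20·log₁₀(11.3/1.8) = 80 − 15.96 = 64.04 dB.
ultrasonic cleaner: 76 − 20·log₁₀(17.5/1.8) = 76 − 19.76 = 56.24 dB.
Σ 10^(L/10) = 2.981e+06 → L_total = 10·log₁₀(2.981e+06) = 64.74 dB.

65 dB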